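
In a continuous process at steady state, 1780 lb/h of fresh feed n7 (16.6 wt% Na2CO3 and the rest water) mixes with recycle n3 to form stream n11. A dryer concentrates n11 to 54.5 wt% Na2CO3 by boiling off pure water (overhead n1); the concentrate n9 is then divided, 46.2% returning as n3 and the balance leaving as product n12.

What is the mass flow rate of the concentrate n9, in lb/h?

Overall Na2CO3 balance (none leaves overhead): Na2CO3 in fresh feed = Na2CO3 in product, i.e. 1780×0.166 = (1−0.462)·n9·0.545.
n9 = 295.48/(0.545×0.538) = 1007.7 lb/h.

1008 lb/h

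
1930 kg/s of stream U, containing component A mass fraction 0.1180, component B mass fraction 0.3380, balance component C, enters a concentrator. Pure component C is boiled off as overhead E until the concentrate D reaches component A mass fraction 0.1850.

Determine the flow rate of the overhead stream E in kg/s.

699 kg/s

component A is conserved: 1930×0.118 = 227.74 kg/s all reports to the concentrate.
Concentrate = 227.74/(target fraction) = 1231 kg/s.
Overhead = 1930 − 1231 = 698.97 kg/s.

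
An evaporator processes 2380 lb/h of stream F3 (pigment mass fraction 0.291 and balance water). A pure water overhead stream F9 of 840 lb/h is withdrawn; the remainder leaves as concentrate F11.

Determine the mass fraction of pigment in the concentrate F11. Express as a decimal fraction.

pigment is not removed: 2380×0.291 = 692.58 lb/h of pigment enters F11.
Concentrate = 2380 − 840 = 1540 lb/h.
Mass fraction = 692.58/1540 = 0.450.

0.450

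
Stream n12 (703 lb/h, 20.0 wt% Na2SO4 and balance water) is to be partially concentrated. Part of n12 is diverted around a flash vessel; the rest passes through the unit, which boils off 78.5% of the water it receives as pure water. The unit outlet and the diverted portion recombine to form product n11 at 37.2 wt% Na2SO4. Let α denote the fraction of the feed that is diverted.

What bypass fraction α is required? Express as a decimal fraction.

All 703×0.200 = 140.6 lb/h of Na2SO4 reaches n11, so n11 = 140.6/0.372 = 377.96 lb/h and vapour = 325.04 lb/h.
The evaporator receives (1−α)·703 of feed at 0.800 water and removes 0.785 of that water:
0.785×0.800×(1−α)×703 = 325.04
(1−α) = 325.04/441.48 = 0.7363;  α = 0.2637.

0.264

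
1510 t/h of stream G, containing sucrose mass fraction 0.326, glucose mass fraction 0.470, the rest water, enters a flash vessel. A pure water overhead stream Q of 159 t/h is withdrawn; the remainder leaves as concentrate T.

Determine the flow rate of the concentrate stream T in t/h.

1351 t/h

Concentrate = 1510 − 159 = 1351 t/h.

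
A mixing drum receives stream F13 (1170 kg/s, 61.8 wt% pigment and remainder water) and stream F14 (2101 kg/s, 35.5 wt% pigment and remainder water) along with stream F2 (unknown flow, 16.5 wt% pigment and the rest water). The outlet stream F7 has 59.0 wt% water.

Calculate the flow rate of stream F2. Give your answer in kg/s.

521.7 kg/s

Let F2 be the unknown flow. Total out = 3271 + F2.
water balance: 1802.1 + 0.835·F2 = 0.590·(3271 + F2)
(0.835 − 0.590)·F2 = 0.590×3271 − 1802.1 = 127.8
F2 = 127.8 / 0.245 = 521.65 kg/s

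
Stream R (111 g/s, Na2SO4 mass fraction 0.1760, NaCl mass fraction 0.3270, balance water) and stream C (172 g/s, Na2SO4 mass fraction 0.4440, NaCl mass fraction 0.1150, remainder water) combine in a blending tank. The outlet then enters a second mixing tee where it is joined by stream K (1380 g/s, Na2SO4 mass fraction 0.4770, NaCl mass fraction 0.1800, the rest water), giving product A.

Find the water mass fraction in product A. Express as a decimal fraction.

Overall, product flow = 1663 g/s.
water in = 111×0.497 + 172×0.441 + 1380×0.343 = 604.36 g/s.
water fraction in A = 0.3634.

0.3634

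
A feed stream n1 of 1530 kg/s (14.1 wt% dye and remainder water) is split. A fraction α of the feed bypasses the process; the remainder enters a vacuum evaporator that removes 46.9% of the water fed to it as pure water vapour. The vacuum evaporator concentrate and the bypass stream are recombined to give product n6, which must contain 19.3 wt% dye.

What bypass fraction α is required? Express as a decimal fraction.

All 1530×0.141 = 215.73 kg/s of dye reaches n6, so n6 = 215.73/0.193 = 1117.8 kg/s and vapour = 412.23 kg/s.
The evaporator receives (1−α)·1530 of feed at 0.859 water and removes 0.469 of that water:
0.469×0.859×(1−α)×1530 = 412.23
(1−α) = 412.23/616.39 = 0.6688;  α = 0.3312.

0.331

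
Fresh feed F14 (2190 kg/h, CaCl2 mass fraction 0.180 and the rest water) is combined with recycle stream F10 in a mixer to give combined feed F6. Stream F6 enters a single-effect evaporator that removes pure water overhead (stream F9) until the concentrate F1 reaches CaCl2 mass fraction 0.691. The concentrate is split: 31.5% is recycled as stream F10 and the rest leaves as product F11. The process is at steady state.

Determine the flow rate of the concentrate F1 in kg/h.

832.8 kg/h

Overall CaCl2 balance (none leaves overhead): CaCl2 in fresh feed = CaCl2 in product, i.e. 2190×0.180 = (1−0.315)·F1·0.691.
F1 = 394.2/(0.691×0.685) = 832.81 kg/h.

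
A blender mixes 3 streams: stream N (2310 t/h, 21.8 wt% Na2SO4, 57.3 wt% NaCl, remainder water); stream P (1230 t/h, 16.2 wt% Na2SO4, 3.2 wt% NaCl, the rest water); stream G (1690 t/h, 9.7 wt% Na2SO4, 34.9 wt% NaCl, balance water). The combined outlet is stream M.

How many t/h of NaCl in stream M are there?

1953 t/h

NaCl out = NaCl in = 2310×0.573 + 1230×0.032 + 1690×0.349 = 1952.8 t/h.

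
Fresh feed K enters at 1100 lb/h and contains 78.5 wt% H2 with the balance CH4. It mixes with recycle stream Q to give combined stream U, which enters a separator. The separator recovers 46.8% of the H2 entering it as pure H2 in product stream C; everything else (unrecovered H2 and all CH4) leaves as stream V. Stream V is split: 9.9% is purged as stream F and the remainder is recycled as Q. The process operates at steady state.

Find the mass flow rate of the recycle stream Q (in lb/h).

2947 lb/h

CH4 enters only via K and leaves only via the purge: 1100×0.215 = 0.099×(CH4 in V), and the separator passes all CH4, so CH4 in U = CH4 in V = 2388.9 lb/h.
H2 in U: m_A = 1100×0.785 + (1−0.099)·(1−0.468)·m_A, so m_A = 863.5/0.5207 = 1658.4 lb/h.
V = (1−0.468)×1658.4 + 2388.9 = 3271.2 lb/h.
Recycle Q = (1−0.099)×3271.2 = 2947.3 lb/h.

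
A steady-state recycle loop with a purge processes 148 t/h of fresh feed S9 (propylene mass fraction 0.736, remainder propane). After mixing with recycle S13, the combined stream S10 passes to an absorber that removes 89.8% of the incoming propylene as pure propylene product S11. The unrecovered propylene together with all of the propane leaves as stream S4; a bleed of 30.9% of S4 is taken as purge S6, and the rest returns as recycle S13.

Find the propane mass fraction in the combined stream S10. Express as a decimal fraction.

0.519

propane enters only via S9 and leaves only via the purge: 148×0.264 = 0.309×(propane in S4), and the absorber passes all propane, so propane in S10 = propane in S4 = 126.45 t/h.
propylene in S10: m_A = 148×0.736 + (1−0.309)·(1−0.898)·m_A, so m_A = 108.93/0.9295 = 117.19 t/h.
S10 = 117.19 + 126.45 = 243.63 t/h.
propane fraction in S10 = 126.45/243.63 = 0.519.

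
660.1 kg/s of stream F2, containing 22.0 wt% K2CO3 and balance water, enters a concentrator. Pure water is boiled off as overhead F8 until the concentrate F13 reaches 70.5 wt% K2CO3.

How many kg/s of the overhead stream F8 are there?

454.1 kg/s

K2CO3 is conserved: 660.1×0.220 = 145.22 kg/s all reports to the concentrate.
Concentrate = 145.22/(target fraction) = 205.99 kg/s.
Overhead = 660.1 − 205.99 = 454.11 kg/s.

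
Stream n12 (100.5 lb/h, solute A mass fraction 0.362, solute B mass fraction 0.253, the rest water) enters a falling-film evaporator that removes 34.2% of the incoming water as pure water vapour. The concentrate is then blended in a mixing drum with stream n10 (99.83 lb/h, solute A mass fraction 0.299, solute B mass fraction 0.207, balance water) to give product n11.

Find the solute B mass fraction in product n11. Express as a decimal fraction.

0.246

Vapour removed = 0.342×0.385×100.5 = 13.233 lb/h; concentrate = 87.267 lb/h.
solute B reaching the mixer = 25.427 (from concentrate) + 99.83×0.207 = 46.091 lb/h.
Product flow = 87.267 + 99.83 = 187.1 lb/h; solute B fraction = 0.246.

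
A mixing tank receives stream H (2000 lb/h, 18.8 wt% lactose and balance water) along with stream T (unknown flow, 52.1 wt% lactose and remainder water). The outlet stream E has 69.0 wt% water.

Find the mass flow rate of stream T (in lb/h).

1156 lb/h

Let T be the unknown flow. Total out = 2000 + T.
water balance: 1624 + 0.479·T = 0.690·(2000 + T)
(0.479 − 0.690)·T = 0.690×2000 − 1624 = -244
T = -244 / -0.211 = 1156.4 lb/h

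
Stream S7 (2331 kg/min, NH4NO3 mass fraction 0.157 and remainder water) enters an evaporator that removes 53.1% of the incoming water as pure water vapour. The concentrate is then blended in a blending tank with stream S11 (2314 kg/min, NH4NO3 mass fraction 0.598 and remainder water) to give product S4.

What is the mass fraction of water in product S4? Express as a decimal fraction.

Vapour removed = 0.531×0.843×2331 = 1043.4 kg/min; concentrate = 1287.6 kg/min.
water reaching the mixer = 921.6 (from concentrate) + 2314×0.402 = 1851.8 kg/min.
Product flow = 1287.6 + 2314 = 3601.6 kg/min; water fraction = 0.514.

0.514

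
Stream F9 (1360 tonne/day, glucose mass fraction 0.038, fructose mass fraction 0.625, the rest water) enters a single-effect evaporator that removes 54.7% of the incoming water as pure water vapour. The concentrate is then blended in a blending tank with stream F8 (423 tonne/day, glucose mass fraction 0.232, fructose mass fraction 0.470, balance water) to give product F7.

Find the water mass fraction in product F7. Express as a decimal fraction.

Vapour removed = 0.547×0.337×1360 = 250.7 tonne/day; concentrate = 1109.3 tonne/day.
water reaching the mixer = 207.62 (from concentrate) + 423×0.298 = 333.67 tonne/day.
Product flow = 1109.3 + 423 = 1532.3 tonne/day; water fraction = 0.218.

0.218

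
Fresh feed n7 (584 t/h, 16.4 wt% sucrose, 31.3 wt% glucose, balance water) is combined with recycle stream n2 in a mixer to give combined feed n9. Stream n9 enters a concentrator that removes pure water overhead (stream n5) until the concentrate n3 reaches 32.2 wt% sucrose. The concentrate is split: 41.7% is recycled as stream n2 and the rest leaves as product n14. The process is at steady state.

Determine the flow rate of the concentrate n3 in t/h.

510.2 t/h

Overall sucrose balance (none leaves overhead): sucrose in fresh feed = sucrose in product, i.e. 584×0.164 = (1−0.417)·n3·0.322.
n3 = 95.776/(0.322×0.583) = 510.19 t/h.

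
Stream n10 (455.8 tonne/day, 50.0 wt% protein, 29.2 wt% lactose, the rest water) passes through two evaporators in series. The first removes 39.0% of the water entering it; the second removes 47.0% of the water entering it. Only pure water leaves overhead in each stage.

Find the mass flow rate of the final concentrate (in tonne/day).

391.6 tonne/day

water in feed = 455.8×0.208 = 94.806 tonne/day.
After stage 1: water left = (1−0.390)×94.806 = 57.832; stream total = 418.83 tonne/day.
After stage 2: water left = (1−0.470)×57.832 = 30.651; final concentrate = 391.64 tonne/day.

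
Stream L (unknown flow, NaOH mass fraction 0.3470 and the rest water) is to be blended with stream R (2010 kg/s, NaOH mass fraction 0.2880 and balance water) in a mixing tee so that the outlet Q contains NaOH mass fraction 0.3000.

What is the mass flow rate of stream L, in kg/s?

513.2 kg/s

Let L be the unknown flow. Total out = 2010 + L.
NaOH balance: 578.88 + 0.347·L = 0.300·(2010 + L)
(0.347 − 0.300)·L = 0.300×2010 − 578.88 = 24.12
L = 24.12 / 0.047 = 513.19 kg/s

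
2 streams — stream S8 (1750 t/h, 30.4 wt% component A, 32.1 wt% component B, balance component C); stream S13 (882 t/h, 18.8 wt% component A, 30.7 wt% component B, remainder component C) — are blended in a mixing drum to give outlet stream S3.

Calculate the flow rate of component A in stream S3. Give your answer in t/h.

component A out = component A in = 1750×0.304 + 882×0.188 = 697.82 t/h.

697.8 t/h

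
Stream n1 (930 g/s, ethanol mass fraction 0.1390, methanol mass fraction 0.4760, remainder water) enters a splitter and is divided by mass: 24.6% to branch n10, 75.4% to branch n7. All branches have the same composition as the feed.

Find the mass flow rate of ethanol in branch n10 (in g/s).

31.8 g/s

Branch n10 total = 0.246×930 = 228.78 g/s.
ethanol in n10 = 0.139×228.78 = 31.8 g/s.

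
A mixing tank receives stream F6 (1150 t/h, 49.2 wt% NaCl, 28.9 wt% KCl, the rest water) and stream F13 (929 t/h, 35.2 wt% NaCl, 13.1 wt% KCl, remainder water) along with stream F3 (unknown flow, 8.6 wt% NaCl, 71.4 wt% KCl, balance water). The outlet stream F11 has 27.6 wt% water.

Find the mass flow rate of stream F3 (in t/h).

2083 t/h

Let F3 be the unknown flow. Total out = 2079 + F3.
water balance: 732.14 + 0.200·F3 = 0.276·(2079 + F3)
(0.200 − 0.276)·F3 = 0.276×2079 − 732.14 = -158.34
F3 = -158.34 / -0.076 = 2083.4 t/h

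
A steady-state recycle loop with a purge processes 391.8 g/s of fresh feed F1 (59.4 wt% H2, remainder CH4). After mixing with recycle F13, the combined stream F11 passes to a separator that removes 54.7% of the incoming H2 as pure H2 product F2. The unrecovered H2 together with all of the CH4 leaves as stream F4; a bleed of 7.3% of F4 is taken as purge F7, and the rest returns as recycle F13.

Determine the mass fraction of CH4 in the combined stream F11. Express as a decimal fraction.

CH4 enters only via F1 and leaves only via the purge: 391.8×0.406 = 0.073×(CH4 in F4), and the separator passes all CH4, so CH4 in F11 = CH4 in F4 = 2179.1 g/s.
H2 in F11: m_A = 391.8×0.594 + (1−0.073)·(1−0.547)·m_A, so m_A = 232.73/0.5801 = 401.21 g/s.
F11 = 401.21 + 2179.1 = 2580.3 g/s.
CH4 fraction in F11 = 2179.1/2580.3 = 0.8445.

0.8445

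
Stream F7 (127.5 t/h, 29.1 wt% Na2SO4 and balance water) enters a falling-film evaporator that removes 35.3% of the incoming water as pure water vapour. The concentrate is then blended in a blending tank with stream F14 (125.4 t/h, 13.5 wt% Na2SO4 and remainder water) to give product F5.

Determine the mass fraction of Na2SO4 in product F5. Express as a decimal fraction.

Vapour removed = 0.353×0.709×127.5 = 31.91 t/h; concentrate = 95.59 t/h.
Na2SO4 reaching the mixer = 37.102 (from concentrate) + 125.4×0.135 = 54.032 t/h.
Product flow = 95.59 + 125.4 = 220.99 t/h; Na2SO4 fraction = 0.244.

0.244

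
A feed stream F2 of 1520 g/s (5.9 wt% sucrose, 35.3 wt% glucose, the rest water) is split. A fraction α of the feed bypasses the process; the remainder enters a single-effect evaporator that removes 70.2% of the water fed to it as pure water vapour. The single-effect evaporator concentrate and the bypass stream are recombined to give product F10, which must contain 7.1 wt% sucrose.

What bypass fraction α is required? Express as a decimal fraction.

All 1520×0.059 = 89.68 g/s of sucrose reaches F10, so F10 = 89.68/0.071 = 1263.1 g/s and vapour = 256.9 g/s.
The evaporator receives (1−α)·1520 of feed at 0.588 water and removes 0.702 of that water:
0.702×0.588×(1−α)×1520 = 256.9
(1−α) = 256.9/627.42 = 0.4095;  α = 0.5905.

0.591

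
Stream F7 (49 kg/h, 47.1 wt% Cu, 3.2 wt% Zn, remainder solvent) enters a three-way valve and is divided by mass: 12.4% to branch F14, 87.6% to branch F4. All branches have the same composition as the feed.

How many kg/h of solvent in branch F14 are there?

Branch F14 total = 0.124×49 = 6.076 kg/h.
solvent in F14 = 0.497×6.076 = 3.0198 kg/h.

3.02 kg/h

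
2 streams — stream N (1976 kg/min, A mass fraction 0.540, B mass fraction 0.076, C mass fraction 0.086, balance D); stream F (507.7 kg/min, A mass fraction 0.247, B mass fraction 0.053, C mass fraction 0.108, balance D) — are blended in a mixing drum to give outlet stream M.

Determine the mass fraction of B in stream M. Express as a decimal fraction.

Total flow out = 1976 + 507.7 = 2483.7 kg/min.
B in = 1976×0.076 + 507.7×0.053 = 177.08 kg/min.
B mass fraction in M = 177.08/2483.7 = 0.071.

0.071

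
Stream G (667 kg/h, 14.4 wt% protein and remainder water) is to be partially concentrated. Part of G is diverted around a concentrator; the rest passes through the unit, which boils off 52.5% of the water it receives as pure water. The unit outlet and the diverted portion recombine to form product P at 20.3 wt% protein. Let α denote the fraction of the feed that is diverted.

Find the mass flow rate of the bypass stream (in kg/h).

235.6 kg/h

All 667×0.144 = 96.048 kg/h of protein reaches P, so P = 96.048/0.203 = 473.14 kg/h and vapour = 193.86 kg/h.
The evaporator receives (1−α)·667 of feed at 0.856 water and removes 0.525 of that water:
0.525×0.856×(1−α)×667 = 193.86
(1−α) = 193.86/299.75 = 0.6467;  α = 0.3533.
Bypass flow = 0.3533×667 = 235.63 kg/h.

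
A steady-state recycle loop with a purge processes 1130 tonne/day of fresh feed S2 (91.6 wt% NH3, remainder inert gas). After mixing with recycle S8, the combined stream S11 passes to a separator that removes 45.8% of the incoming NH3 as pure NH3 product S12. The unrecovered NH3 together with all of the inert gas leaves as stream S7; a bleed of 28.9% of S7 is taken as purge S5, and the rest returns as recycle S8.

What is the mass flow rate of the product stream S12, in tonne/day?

771.3 tonne/day

NH3 in S11: m_A = 1130×0.916 + (1−0.289)·(1−0.458)·m_A, so m_A = 1035.1/0.6146 = 1684 tonne/day.
Product S12 = 0.458×1684 = 771.29 tonne/day.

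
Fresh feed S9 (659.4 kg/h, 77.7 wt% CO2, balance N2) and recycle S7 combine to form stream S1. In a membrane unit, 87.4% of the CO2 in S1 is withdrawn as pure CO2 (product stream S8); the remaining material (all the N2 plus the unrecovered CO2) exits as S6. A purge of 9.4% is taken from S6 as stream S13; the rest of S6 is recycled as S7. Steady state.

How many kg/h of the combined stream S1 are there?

2143 kg/h

N2 enters only via S9 and leaves only via the purge: 659.4×0.223 = 0.094×(N2 in S6), and the membrane unit passes all N2, so N2 in S1 = N2 in S6 = 1564.3 kg/h.
CO2 in S1: m_A = 659.4×0.777 + (1−0.094)·(1−0.874)·m_A, so m_A = 512.35/0.8858 = 578.38 kg/h.
S1 = 578.38 + 1564.3 = 2142.7 kg/h.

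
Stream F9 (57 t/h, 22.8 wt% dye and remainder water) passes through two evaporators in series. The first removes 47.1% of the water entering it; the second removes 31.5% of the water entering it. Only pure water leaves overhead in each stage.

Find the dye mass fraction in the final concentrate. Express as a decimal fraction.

water in feed = 57×0.772 = 44.004 t/h.
After stage 1: water left = (1−0.471)×44.004 = 23.278; stream total = 36.274 t/h.
After stage 2: water left = (1−0.315)×23.278 = 15.946; final concentrate = 28.942 t/h.
dye fraction = 12.996/28.942 = 0.449.

0.449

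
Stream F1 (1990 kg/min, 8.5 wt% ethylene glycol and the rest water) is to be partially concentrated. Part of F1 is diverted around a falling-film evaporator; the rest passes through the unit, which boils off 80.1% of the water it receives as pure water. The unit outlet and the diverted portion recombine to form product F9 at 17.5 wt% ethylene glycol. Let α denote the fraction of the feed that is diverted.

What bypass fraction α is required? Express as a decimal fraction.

All 1990×0.085 = 169.15 kg/min of ethylene glycol reaches F9, so F9 = 169.15/0.175 = 966.57 kg/min and vapour = 1023.4 kg/min.
The evaporator receives (1−α)·1990 of feed at 0.915 water and removes 0.801 of that water:
0.801×0.915×(1−α)×1990 = 1023.4
(1−α) = 1023.4/1458.5 = 0.7017;  α = 0.2983.

0.298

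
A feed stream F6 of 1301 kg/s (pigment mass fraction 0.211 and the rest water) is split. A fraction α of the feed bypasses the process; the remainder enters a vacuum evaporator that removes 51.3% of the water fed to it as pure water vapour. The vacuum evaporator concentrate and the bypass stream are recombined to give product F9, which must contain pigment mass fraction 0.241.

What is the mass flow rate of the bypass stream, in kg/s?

All 1301×0.211 = 274.51 kg/s of pigment reaches F9, so F9 = 274.51/0.241 = 1139 kg/s and vapour = 161.95 kg/s.
The evaporator receives (1−α)·1301 of feed at 0.789 water and removes 0.513 of that water:
0.513×0.789×(1−α)×1301 = 161.95
(1−α) = 161.95/526.59 = 0.3075;  α = 0.6925.
Bypass flow = 0.6925×1301 = 900.88 kg/s.

900.9 kg/s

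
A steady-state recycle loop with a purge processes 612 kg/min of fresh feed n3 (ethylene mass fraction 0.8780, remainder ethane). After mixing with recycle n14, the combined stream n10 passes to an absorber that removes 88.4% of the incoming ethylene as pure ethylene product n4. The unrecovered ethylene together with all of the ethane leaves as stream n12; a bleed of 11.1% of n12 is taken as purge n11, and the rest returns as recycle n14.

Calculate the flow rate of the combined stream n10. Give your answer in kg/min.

ethane enters only via n3 and leaves only via the purge: 612×0.122 = 0.111×(ethane in n12), and the absorber passes all ethane, so ethane in n10 = ethane in n12 = 672.65 kg/min.
ethylene in n10: m_A = 612×0.878 + (1−0.111)·(1−0.884)·m_A, so m_A = 537.34/0.8969 = 599.12 kg/min.
n10 = 599.12 + 672.65 = 1271.8 kg/min.

1272 kg/min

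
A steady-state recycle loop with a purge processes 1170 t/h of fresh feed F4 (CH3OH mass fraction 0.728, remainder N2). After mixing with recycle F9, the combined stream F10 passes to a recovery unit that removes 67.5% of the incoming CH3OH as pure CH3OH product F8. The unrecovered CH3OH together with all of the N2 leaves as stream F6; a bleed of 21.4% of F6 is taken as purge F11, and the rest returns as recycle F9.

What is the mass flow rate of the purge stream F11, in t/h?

397.8 t/h

N2 enters only via F4 and leaves only via the purge: 1170×0.272 = 0.214×(N2 in F6), and the recovery unit passes all N2, so N2 in F10 = N2 in F6 = 1487.1 t/h.
CH3OH in F10: m_A = 1170×0.728 + (1−0.214)·(1−0.675)·m_A, so m_A = 851.76/0.7446 = 1144 t/h.
F6 = (1−0.675)×1144 + 1487.1 = 1858.9 t/h.
Purge F11 = 0.214×1858.9 = 397.8 t/h.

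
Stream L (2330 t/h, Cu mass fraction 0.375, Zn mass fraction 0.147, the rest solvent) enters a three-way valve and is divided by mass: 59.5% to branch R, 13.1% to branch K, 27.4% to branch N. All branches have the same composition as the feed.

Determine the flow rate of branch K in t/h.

305.2 t/h

Branch K flow = 0.131×2330 = 305.23 t/h.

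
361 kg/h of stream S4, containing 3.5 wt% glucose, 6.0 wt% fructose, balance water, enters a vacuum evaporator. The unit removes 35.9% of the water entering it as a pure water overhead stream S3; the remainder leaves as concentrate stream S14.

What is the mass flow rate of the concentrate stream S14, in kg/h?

243.7 kg/h

water entering = 361×0.905 = 326.7 kg/h; overhead removed = 0.359×326.7 = 117.29 kg/h.
Concentrate = 361 − 117.29 = 243.71 kg/h.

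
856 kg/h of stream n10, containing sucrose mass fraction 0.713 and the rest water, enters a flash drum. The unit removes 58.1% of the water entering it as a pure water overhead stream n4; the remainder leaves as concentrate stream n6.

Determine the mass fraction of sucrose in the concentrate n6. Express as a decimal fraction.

0.856

sucrose is not removed: 856×0.713 = 610.33 kg/h of sucrose enters n6.
water entering = 856×0.287 = 245.67 kg/h; overhead removed = 0.581×245.67 = 142.74 kg/h.
Concentrate = 856 − 142.74 = 713.26 kg/h.
Mass fraction = 610.33/713.26 = 0.856.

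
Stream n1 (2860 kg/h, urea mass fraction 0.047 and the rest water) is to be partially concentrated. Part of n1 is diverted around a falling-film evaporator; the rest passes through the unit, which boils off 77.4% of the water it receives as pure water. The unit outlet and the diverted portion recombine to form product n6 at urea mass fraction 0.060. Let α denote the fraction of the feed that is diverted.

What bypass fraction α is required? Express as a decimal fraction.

0.706

All 2860×0.047 = 134.42 kg/h of urea reaches n6, so n6 = 134.42/0.060 = 2240.3 kg/h and vapour = 619.67 kg/h.
The evaporator receives (1−α)·2860 of feed at 0.953 water and removes 0.774 of that water:
0.774×0.953×(1−α)×2860 = 619.67
(1−α) = 619.67/2109.6 = 0.2937;  α = 0.7063.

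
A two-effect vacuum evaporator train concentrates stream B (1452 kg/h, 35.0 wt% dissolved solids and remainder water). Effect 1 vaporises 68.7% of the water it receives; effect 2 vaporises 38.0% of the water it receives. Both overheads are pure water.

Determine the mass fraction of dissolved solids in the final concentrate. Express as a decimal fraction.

0.7351

water in feed = 1452×0.650 = 943.8 kg/h.
After stage 1: water left = (1−0.687)×943.8 = 295.41; stream total = 803.61 kg/h.
After stage 2: water left = (1−0.380)×295.41 = 183.15; final concentrate = 691.35 kg/h.
dissolved solids fraction = 508.2/691.35 = 0.7351.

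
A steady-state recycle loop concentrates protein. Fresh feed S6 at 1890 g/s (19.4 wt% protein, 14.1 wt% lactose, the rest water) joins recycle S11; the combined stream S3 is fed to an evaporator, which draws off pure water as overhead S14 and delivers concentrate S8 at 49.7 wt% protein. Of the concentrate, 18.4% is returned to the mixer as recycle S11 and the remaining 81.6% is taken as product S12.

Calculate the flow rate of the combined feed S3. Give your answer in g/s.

2056 g/s

Overall protein balance (none leaves overhead): protein in fresh feed = protein in product, i.e. 1890×0.194 = (1−0.184)·S8·0.497.
S8 = 366.66/(0.497×0.816) = 904.1 g/s.
Recycle S11 = 0.184×904.1 = 166.35 g/s.
Combined feed S3 = 1890 + 166.35 = 2056.4 g/s.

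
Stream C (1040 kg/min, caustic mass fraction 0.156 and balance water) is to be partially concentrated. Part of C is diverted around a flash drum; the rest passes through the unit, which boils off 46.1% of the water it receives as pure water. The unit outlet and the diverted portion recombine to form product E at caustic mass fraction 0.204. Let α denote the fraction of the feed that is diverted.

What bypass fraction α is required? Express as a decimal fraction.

0.395

All 1040×0.156 = 162.24 kg/min of caustic reaches E, so E = 162.24/0.204 = 795.29 kg/min and vapour = 244.71 kg/min.
The evaporator receives (1−α)·1040 of feed at 0.844 water and removes 0.461 of that water:
0.461×0.844×(1−α)×1040 = 244.71
(1−α) = 244.71/404.65 = 0.6047;  α = 0.3953.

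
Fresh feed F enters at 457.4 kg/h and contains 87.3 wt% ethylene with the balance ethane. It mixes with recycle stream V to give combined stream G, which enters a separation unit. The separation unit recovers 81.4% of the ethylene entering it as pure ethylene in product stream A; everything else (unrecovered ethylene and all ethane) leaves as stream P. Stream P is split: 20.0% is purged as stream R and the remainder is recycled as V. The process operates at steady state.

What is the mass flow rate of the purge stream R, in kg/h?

75.54 kg/h

ethane enters only via F and leaves only via the purge: 457.4×0.127 = 0.200×(ethane in P), and the separation unit passes all ethane, so ethane in G = ethane in P = 290.45 kg/h.
ethylene in G: m_A = 457.4×0.873 + (1−0.200)·(1−0.814)·m_A, so m_A = 399.31/0.8512 = 469.11 kg/h.
P = (1−0.814)×469.11 + 290.45 = 377.7 kg/h.
Purge R = 0.200×377.7 = 75.541 kg/h.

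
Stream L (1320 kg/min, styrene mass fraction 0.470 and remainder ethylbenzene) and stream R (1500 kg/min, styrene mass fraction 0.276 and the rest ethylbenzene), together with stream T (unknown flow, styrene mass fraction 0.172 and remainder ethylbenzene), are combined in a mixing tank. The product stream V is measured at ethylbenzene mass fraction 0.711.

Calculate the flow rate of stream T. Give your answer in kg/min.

Let T be the unknown flow. Total out = 2820 + T.
ethylbenzene balance: 1785.6 + 0.828·T = 0.711·(2820 + T)
(0.828 − 0.711)·T = 0.711×2820 − 1785.6 = 219.42
T = 219.42 / 0.117 = 1875.4 kg/min

1875 kg/min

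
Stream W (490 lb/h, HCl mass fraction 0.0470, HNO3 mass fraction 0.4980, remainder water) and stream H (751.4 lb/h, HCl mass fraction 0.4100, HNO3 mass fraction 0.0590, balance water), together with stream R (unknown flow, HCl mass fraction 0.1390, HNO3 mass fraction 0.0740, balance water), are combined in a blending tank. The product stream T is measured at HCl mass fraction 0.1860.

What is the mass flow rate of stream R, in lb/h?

2132 lb/h

Let R be the unknown flow. Total out = 1241.4 + R.
HCl balance: 331.1 + 0.139·R = 0.186·(1241.4 + R)
(0.139 − 0.186)·R = 0.186×1241.4 − 331.1 = -100.2
R = -100.2 / -0.047 = 2132 lb/h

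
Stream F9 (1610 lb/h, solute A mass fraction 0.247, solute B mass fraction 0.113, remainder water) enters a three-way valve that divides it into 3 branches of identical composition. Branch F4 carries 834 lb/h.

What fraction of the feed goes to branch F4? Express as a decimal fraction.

0.518

Fraction to F4 = 834/1610 = 0.5180.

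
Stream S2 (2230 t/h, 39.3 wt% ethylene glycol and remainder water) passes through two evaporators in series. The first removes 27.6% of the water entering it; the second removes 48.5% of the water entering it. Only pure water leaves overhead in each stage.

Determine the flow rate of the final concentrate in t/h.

1381 t/h

water in feed = 2230×0.607 = 1353.6 t/h.
After stage 1: water left = (1−0.276)×1353.6 = 980.01; stream total = 1856.4 t/h.
After stage 2: water left = (1−0.485)×980.01 = 504.71; final concentrate = 1381.1 t/h.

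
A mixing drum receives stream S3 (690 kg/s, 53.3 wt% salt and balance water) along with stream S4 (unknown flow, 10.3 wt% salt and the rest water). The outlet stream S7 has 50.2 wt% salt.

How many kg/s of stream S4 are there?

Let S4 be the unknown flow. Total out = 690 + S4.
salt balance: 367.77 + 0.103·S4 = 0.502·(690 + S4)
(0.103 − 0.502)·S4 = 0.502×690 − 367.77 = -21.39
S4 = -21.39 / -0.399 = 53.609 kg/s

53.61 kg/s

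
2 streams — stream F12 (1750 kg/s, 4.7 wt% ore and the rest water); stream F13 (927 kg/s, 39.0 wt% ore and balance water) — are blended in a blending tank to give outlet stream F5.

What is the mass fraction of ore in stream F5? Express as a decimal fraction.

0.166

Total flow out = 1750 + 927 = 2677 kg/s.
ore in = 1750×0.047 + 927×0.390 = 443.78 kg/s.
ore mass fraction in F5 = 443.78/2677 = 0.166.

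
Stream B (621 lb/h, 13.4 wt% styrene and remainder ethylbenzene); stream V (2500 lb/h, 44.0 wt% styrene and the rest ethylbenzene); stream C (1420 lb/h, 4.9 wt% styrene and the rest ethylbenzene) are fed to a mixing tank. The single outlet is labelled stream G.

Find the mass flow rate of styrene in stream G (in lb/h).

1253 lb/h

styrene out = styrene in = 621×0.134 + 2500×0.440 + 1420×0.049 = 1252.8 lb/h.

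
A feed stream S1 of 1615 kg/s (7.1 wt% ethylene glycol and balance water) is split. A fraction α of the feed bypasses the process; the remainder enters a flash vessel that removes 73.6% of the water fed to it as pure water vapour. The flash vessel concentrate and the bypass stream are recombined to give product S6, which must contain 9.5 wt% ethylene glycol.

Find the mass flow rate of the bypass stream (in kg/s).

All 1615×0.071 = 114.66 kg/s of ethylene glycol reaches S6, so S6 = 114.66/0.095 = 1207 kg/s and vapour = 408 kg/s.
The evaporator receives (1−α)·1615 of feed at 0.929 water and removes 0.736 of that water:
0.736×0.929×(1−α)×1615 = 408
(1−α) = 408/1104.2 = 0.3695;  α = 0.6305.
Bypass flow = 0.6305×1615 = 1018.3 kg/s.

1018 kg/s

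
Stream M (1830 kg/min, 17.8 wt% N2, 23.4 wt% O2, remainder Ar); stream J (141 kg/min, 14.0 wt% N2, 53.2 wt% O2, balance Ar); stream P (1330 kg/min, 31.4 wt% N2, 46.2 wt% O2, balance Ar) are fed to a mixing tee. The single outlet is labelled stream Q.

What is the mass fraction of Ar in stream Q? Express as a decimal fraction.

Total flow out = 1830 + 141 + 1330 = 3301 kg/min.
Ar in = 1830×0.588 + 141×0.328 + 1330×0.224 = 1420.2 kg/min.
Ar mass fraction in Q = 1420.2/3301 = 0.430.

0.430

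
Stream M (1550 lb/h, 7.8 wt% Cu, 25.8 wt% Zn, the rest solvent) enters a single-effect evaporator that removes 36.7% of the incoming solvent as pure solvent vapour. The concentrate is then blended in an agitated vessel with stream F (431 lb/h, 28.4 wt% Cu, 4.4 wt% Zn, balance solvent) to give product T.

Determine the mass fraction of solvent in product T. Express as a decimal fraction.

0.587

Vapour removed = 0.367×0.664×1550 = 377.72 lb/h; concentrate = 1172.3 lb/h.
solvent reaching the mixer = 651.48 (from concentrate) + 431×0.672 = 941.12 lb/h.
Product flow = 1172.3 + 431 = 1603.3 lb/h; solvent fraction = 0.587.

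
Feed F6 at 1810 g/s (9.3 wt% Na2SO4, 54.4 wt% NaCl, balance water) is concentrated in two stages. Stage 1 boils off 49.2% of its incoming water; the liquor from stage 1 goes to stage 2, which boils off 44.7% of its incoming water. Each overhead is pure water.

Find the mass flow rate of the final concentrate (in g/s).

1338 g/s

water in feed = 1810×0.363 = 657.03 g/s.
After stage 1: water left = (1−0.492)×657.03 = 333.77; stream total = 1486.7 g/s.
After stage 2: water left = (1−0.447)×333.77 = 184.58; final concentrate = 1337.5 g/s.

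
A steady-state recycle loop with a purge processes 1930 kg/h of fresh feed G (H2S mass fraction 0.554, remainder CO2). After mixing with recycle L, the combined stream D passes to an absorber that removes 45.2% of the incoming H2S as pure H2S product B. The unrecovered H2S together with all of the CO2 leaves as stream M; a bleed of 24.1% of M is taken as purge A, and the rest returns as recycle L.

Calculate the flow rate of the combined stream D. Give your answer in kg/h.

CO2 enters only via G and leaves only via the purge: 1930×0.446 = 0.241×(CO2 in M), and the absorber passes all CO2, so CO2 in D = CO2 in M = 3571.7 kg/h.
H2S in D: m_A = 1930×0.554 + (1−0.241)·(1−0.452)·m_A, so m_A = 1069.2/0.5841 = 1830.6 kg/h.
D = 1830.6 + 3571.7 = 5402.3 kg/h.

5402 kg/h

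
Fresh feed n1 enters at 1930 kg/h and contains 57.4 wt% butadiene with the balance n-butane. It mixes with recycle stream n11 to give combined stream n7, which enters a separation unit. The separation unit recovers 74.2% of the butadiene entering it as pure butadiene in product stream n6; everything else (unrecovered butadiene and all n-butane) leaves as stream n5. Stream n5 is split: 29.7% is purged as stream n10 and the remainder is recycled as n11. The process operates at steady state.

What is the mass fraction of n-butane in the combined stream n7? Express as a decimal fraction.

n-butane enters only via n1 and leaves only via the purge: 1930×0.426 = 0.297×(n-butane in n5), and the separation unit passes all n-butane, so n-butane in n7 = n-butane in n5 = 2768.3 kg/h.
butadiene in n7: m_A = 1930×0.574 + (1−0.297)·(1−0.742)·m_A, so m_A = 1107.8/0.8186 = 1353.3 kg/h.
n7 = 1353.3 + 2768.3 = 4121.6 kg/h.
n-butane fraction in n7 = 2768.3/4121.6 = 0.672.

0.672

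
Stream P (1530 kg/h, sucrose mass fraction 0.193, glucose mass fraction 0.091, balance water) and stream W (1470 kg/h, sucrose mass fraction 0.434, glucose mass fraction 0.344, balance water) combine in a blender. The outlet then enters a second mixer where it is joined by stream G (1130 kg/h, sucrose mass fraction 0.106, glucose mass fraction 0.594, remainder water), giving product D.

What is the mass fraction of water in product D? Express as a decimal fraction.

Overall, product flow = 4130 kg/h.
water in = 1530×0.716 + 1470×0.222 + 1130×0.300 = 1760.8 kg/h.
water fraction in D = 0.426.

0.426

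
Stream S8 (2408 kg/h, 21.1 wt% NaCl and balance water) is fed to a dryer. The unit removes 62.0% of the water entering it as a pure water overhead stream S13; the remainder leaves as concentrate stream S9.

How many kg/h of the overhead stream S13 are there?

water entering = 2408×0.789 = 1899.9 kg/h; overhead removed = 0.620×1899.9 = 1177.9 kg/h.

1178 kg/h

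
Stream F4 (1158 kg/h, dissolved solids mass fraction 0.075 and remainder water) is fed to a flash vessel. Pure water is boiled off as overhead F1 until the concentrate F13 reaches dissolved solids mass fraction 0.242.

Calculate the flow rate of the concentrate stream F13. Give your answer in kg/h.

358.9 kg/h

dissolved solids is conserved: 1158×0.075 = 86.85 kg/h all reports to the concentrate.
Concentrate = 86.85/(target fraction) = 358.88 kg/h.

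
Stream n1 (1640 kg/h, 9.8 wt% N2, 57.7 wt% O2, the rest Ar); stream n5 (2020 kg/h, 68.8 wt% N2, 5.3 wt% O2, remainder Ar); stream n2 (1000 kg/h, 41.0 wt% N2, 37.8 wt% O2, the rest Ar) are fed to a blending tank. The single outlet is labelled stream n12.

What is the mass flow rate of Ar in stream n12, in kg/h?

1268 kg/h

Ar out = Ar in = 1640×0.325 + 2020×0.259 + 1000×0.212 = 1268.2 kg/h.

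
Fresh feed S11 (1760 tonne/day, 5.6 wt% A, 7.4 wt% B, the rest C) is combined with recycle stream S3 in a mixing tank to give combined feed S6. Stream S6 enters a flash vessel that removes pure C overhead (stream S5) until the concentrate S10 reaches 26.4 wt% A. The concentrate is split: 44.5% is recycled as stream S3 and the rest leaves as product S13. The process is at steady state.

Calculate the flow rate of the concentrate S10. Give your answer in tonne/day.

Overall A balance (none leaves overhead): A in fresh feed = A in product, i.e. 1760×0.056 = (1−0.445)·S10·0.264.
S10 = 98.56/(0.264×0.555) = 672.67 tonne/day.

672.7 tonne/day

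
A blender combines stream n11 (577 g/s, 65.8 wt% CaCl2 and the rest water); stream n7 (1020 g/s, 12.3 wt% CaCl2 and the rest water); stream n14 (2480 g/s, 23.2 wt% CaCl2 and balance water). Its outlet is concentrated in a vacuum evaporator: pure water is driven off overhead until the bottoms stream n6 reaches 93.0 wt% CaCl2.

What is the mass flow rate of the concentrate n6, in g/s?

1162 g/s

CaCl2 entering = 577×0.658 + 1020×0.123 + 2480×0.232 = 1080.5 g/s.
All CaCl2 reports to n6, so n6 = 1080.5/0.930 = 1161.8 g/s.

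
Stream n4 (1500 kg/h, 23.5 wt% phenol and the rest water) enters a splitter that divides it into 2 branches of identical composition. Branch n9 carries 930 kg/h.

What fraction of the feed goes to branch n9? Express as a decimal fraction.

Fraction to n9 = 930/1500 = 0.6200.

0.620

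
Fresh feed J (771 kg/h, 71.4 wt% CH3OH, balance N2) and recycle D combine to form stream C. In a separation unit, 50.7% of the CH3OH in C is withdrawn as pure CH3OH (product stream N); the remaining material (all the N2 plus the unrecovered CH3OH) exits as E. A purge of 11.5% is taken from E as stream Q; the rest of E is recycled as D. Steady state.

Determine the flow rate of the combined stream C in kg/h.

N2 enters only via J and leaves only via the purge: 771×0.286 = 0.115×(N2 in E), and the separation unit passes all N2, so N2 in C = N2 in E = 1917.4 kg/h.
CH3OH in C: m_A = 771×0.714 + (1−0.115)·(1−0.507)·m_A, so m_A = 550.49/0.5637 = 976.58 kg/h.
C = 976.58 + 1917.4 = 2894 kg/h.

2894 kg/h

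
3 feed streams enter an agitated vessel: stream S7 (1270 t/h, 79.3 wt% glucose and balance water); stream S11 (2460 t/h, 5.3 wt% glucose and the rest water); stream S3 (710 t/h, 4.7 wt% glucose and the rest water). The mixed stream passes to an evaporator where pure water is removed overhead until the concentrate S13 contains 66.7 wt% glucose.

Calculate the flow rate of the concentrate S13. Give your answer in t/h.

glucose entering = 1270×0.793 + 2460×0.053 + 710×0.047 = 1170.9 t/h.
All glucose reports to S13, so S13 = 1170.9/0.667 = 1755.4 t/h.

1755 t/h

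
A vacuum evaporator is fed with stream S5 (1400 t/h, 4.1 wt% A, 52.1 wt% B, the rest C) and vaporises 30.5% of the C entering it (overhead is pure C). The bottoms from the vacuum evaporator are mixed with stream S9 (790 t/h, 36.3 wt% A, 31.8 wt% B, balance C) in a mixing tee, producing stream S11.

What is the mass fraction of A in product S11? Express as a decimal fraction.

Vapour removed = 0.305×0.438×1400 = 187.03 t/h; concentrate = 1213 t/h.
A reaching the mixer = 57.4 (from concentrate) + 790×0.363 = 344.17 t/h.
Product flow = 1213 + 790 = 2003 t/h; A fraction = 0.1718.

0.1718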